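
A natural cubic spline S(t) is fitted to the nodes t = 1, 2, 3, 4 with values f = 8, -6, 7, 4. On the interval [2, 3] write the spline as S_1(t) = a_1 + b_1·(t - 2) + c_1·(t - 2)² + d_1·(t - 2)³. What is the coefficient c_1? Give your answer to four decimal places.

24.8000

Let M_i = S''(x_i). Step sizes h_i = 1, 1, 1; slopes of the chords Δ_i = (y_(i+1) - y_i)/h_i = -14, 13, -3.
  1·M_0 + 4·M_1 + 1·M_2 = 6(Δ_1 - Δ_0) = 162
  1·M_1 + 4·M_2 + 1·M_3 = 6(Δ_2 - Δ_1) = -96
Natural end conditions: M_0 = M_3 = 0.
Solving the tridiagonal system: M_0 = 0, M_1 = 248/5, M_2 = -182/5, M_3 = 0.
On [2, 3], with S_1(t) = a_1 + b_1·(t - 2) + c_1·(t - 2)² + d_1·(t - 2)³: c_1 = M_1/2 = 124/5, d_1 = (M_2 - M_1)/(6h_1) = -43/3, b_1 = Δ_1 - h_1(2M_1 + M_2)/6 = 38/15.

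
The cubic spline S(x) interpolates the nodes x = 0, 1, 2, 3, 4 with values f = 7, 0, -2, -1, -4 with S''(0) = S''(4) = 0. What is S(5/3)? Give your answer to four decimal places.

Let M_i = S''(x_i). Step sizes h_i = 1, 1, 1, 1; slopes of the chords Δ_i = (y_(i+1) - y_i)/h_i = -7, -2, 1, -3.
  1·M_0 + 4·M_1 + 1·M_2 = 6(Δ_1 - Δ_0) = 30
  1·M_1 + 4·M_2 + 1·M_3 = 6(Δ_2 - Δ_1) = 18
  1·M_2 + 4·M_3 + 1·M_4 = 6(Δ_3 - Δ_2) = -24
Natural end conditions: M_0 = M_4 = 0.
Solving: M_0 = 0, M_1 = 177/28, M_2 = 33/7, M_3 = -201/28, M_4 = 0.
On [1, 2], S(x) = 0 - 137/28·(x - 1) + 177/56·(x - 1)² - 15/56·(x - 1)³.
With (x - 1) = 2/3: S(5/3) = -122/63.

-1.9365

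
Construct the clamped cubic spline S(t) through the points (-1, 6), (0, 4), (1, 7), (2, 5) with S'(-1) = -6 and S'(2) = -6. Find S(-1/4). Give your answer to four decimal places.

Let M_i = S''(x_i). Step sizes h_i = 1, 1, 1; slopes of the chords Δ_i = (y_(i+1) - y_i)/h_i = -2, 3, -2.
  1·M_0 + 4·M_1 + 1·M_2 = 6(Δ_1 - Δ_0) = 30
  1·M_1 + 4·M_2 + 1·M_3 = 6(Δ_2 - Δ_1) = -30
Clamped end conditions give two more equations: 2h_0·M_0 + h_0·M_1 = 6(Δ_0 - S'(-1)) = 24 and h_2·M_2 + 2h_2·M_3 = 6(S'(2) - Δ_2) = -24.
Forward elimination and back-substitution give M_0 = 42/5, M_1 = 36/5, M_2 = -36/5, M_3 = -42/5.
On [-1, 0], S(t) = 6 - 6·(t + 1) + 21/5·(t + 1)² - 1/5·(t + 1)³.
With (t + 1) = 3/4: S(-1/4) = 1209/320.

3.7781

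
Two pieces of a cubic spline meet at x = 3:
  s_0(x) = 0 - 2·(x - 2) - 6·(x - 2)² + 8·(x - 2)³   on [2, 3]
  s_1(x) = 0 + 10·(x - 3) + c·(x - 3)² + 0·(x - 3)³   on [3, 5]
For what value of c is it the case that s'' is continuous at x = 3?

s_0''(x) = -12 + 48·(x - 2), so s_0''(3) = 36. On the right, s_1''(3) = 2c, so c = 18.

18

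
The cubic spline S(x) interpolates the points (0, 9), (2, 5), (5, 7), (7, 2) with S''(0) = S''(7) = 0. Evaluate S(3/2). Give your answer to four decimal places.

Let M_i = S''(x_i). Step sizes h_i = 2, 3, 2; slopes of the chords Δ_i = (y_(i+1) - y_i)/h_i = -2, 2/3, -5/2.
  2·M_0 + 10·M_1 + 3·M_2 = 6(Δ_1 - Δ_0) = 16
  3·M_1 + 10·M_2 + 2·M_3 = 6(Δ_2 - Δ_1) = -19
Natural end conditions: M_0 = M_3 = 0.
Solving: M_0 = 0, M_1 = 31/13, M_2 = -34/13, M_3 = 0.
On [0, 2], S(x) = 9 - 109/39·x + 0·x² + 31/156·x³.
With x = 3/2: S(3/2) = 2279/416.

5.4784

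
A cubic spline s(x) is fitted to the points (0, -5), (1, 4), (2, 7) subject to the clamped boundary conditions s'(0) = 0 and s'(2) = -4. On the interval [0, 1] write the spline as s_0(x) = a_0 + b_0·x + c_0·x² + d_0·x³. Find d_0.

-8

Put M_i = s'' at the i-th knot. Here h = (1, 1) and Δ = (9, 3), so the interior equations h_(i-1)·M_(i-1) + 2(h_(i-1)+h_i)·M_i + h_i·M_(i+1) = 6(Δ_i − Δ_(i-1)) read
  1·M_0 + 4·M_1 + 1·M_2 = 6(Δ_1 - Δ_0) = -36
Clamped end conditions give two more equations: 2h_0·M_0 + h_0·M_1 = 6(Δ_0 - s'(0)) = 54 and h_1·M_1 + 2h_1·M_2 = 6(s'(2) - Δ_1) = -42.
Solving: M_0 = 34, M_1 = -14, M_2 = -14.
On [0, 1], with s_0(x) = a_0 + b_0·x + c_0·x² + d_0·x³: c_0 = M_0/2 = 17, d_0 = (M_1 - M_0)/(6h_0) = -8, b_0 = Δ_0 - h_0(2M_0 + M_1)/6 = 0.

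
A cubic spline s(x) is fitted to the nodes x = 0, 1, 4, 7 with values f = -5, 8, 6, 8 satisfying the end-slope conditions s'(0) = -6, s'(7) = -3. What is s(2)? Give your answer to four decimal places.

Put m_i = s'' at the i-th knot. Here h = (1, 3, 3) and Δ = (13, -2/3, 2/3), so the interior equations h_(i-1)·m_(i-1) + 2(h_(i-1)+h_i)·m_i + h_i·m_(i+1) = 6(Δ_i − Δ_(i-1)) read
  1·m_0 + 8·m_1 + 3·m_2 = 6(Δ_1 - Δ_0) = -82
  3·m_1 + 12·m_2 + 3·m_3 = 6(Δ_2 - Δ_1) = 8
Clamped end conditions give two more equations: 2h_0·m_0 + h_0·m_1 = 6(Δ_0 - s'(0)) = 114 and h_2·m_2 + 2h_2·m_3 = 6(s'(7) - Δ_2) = -22.
Solving the tridiagonal system: m_0 = 2104/31, m_1 = -674/31, m_2 = 746/93, m_3 = -238/31.
On [1, 4], s(x) = 8 + 529/31·(x - 1) - 337/31·(x - 1)² + 1384/837·(x - 1)³.
With (x - 1) = 1: s(2) = 13264/837.

15.8471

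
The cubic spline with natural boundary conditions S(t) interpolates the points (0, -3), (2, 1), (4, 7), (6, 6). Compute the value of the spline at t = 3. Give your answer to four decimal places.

4.3750

With M_i denoting the second derivative at x_i, h_i = 2, 2, 2, and Δ_i = (y_(i+1) − y_i)/h_i = 2, 3, -1/2:
  2·M_0 + 8·M_1 + 2·M_2 = 6(Δ_1 - Δ_0) = 6
  2·M_1 + 8·M_2 + 2·M_3 = 6(Δ_2 - Δ_1) = -21
Natural end conditions: M_0 = M_3 = 0.
Solving the tridiagonal system: M_0 = 0, M_1 = 3/2, M_2 = -3, M_3 = 0.
On [2, 4], S(t) = 1 + 3·(t - 2) + 3/4·(t - 2)² - 3/8·(t - 2)³.
With (t - 2) = 1: S(3) = 35/8.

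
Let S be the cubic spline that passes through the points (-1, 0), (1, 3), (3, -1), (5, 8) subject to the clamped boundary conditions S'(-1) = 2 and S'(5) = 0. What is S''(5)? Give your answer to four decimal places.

-11.2667

Put m_i = S'' at the i-th knot. Here h = (2, 2, 2) and Δ = (3/2, -2, 9/2), so the interior equations h_(i-1)·m_(i-1) + 2(h_(i-1)+h_i)·m_i + h_i·m_(i+1) = 6(Δ_i − Δ_(i-1)) read
  2·m_0 + 8·m_1 + 2·m_2 = 6(Δ_1 - Δ_0) = -21
  2·m_1 + 8·m_2 + 2·m_3 = 6(Δ_2 - Δ_1) = 39
Clamped end conditions give two more equations: 2h_0·m_0 + h_0·m_1 = 6(Δ_0 - S'(-1)) = -3 and h_2·m_2 + 2h_2·m_3 = 6(S'(5) - Δ_2) = -27.
Solving the tridiagonal system: m_0 = 29/15, m_1 = -161/30, m_2 = 271/30, m_3 = -169/15.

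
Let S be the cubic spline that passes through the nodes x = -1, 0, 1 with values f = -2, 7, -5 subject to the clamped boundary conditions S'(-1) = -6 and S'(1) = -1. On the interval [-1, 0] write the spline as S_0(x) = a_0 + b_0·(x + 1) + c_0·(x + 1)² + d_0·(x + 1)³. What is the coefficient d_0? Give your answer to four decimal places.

-24.5000

Write M_i for S''(x_i). With h_i = 1, 1 and divided differences Δ_i = 9, -12, the continuity of S' gives the tridiagonal system
  1·M_0 + 4·M_1 + 1·M_2 = 6(Δ_1 - Δ_0) = -126
Clamped end conditions give two more equations: 2h_0·M_0 + h_0·M_1 = 6(Δ_0 - S'(-1)) = 90 and h_1·M_1 + 2h_1·M_2 = 6(S'(1) - Δ_1) = 66.
Forward elimination and back-substitution give M_0 = 79, M_1 = -68, M_2 = 67.
On [-1, 0], with S_0(x) = a_0 + b_0·(x + 1) + c_0·(x + 1)² + d_0·(x + 1)³: c_0 = M_0/2 = 79/2, d_0 = (M_1 - M_0)/(6h_0) = -49/2, b_0 = Δ_0 - h_0(2M_0 + M_1)/6 = -6.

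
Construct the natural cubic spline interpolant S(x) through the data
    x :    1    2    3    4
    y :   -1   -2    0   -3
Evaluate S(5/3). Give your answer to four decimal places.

Write σ_i for S''(x_i). With h_i = 1, 1, 1 and divided differences Δ_i = -1, 2, -3, the continuity of S' gives the tridiagonal system
  1·σ_0 + 4·σ_1 + 1·σ_2 = 6(Δ_1 - Δ_0) = 18
  1·σ_1 + 4·σ_2 + 1·σ_3 = 6(Δ_2 - Δ_1) = -30
Natural end conditions: σ_0 = σ_3 = 0.
Solving: σ_0 = 0, σ_1 = 34/5, σ_2 = -46/5, σ_3 = 0.
On [1, 2], S(x) = -1 - 32/15·(x - 1) + 0·(x - 1)² + 17/15·(x - 1)³.
With (x - 1) = 2/3: S(5/3) = -169/81.

-2.0864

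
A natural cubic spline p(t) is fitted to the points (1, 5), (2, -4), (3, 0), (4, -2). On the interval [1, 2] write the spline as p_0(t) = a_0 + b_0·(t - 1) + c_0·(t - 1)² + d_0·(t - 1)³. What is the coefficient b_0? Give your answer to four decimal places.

-12.8667

Write m_i for p''(x_i). With h_i = 1, 1, 1 and divided differences Δ_i = -9, 4, -2, the continuity of p' gives the tridiagonal system
  1·m_0 + 4·m_1 + 1·m_2 = 6(Δ_1 - Δ_0) = 78
  1·m_1 + 4·m_2 + 1·m_3 = 6(Δ_2 - Δ_1) = -36
Natural end conditions: m_0 = m_3 = 0.
Forward elimination and back-substitution give m_0 = 0, m_1 = 116/5, m_2 = -74/5, m_3 = 0.
On [1, 2], with p_0(t) = a_0 + b_0·(t - 1) + c_0·(t - 1)² + d_0·(t - 1)³: c_0 = m_0/2 = 0, d_0 = (m_1 - m_0)/(6h_0) = 58/15, b_0 = Δ_0 - h_0(2m_0 + m_1)/6 = -193/15.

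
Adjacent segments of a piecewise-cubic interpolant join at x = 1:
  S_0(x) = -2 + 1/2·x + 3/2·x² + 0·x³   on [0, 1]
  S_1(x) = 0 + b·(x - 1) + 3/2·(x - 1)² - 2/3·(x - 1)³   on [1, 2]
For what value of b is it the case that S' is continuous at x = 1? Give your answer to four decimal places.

3.5000

S_0'(x) = 1/2 + 3·x + 0·x², so S_0'(1) = 7/2. On the right, S_1'(1) = b, so b = 7/2.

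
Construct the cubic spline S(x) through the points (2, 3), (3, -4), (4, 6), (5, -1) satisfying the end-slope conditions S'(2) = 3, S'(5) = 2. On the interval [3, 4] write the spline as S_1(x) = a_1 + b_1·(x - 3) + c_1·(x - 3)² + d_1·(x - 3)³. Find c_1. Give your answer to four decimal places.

Write M_i for S''(x_i). With h_i = 1, 1, 1 and divided differences Δ_i = -7, 10, -7, the continuity of S' gives the tridiagonal system
  1·M_0 + 4·M_1 + 1·M_2 = 6(Δ_1 - Δ_0) = 102
  1·M_1 + 4·M_2 + 1·M_3 = 6(Δ_2 - Δ_1) = -102
Clamped end conditions give two more equations: 2h_0·M_0 + h_0·M_1 = 6(Δ_0 - S'(2)) = -60 and h_2·M_2 + 2h_2·M_3 = 6(S'(5) - Δ_2) = 54.
Forward elimination and back-substitution give M_0 = -844/15, M_1 = 788/15, M_2 = -778/15, M_3 = 794/15.
On [3, 4], with S_1(x) = a_1 + b_1·(x - 3) + c_1·(x - 3)² + d_1·(x - 3)³: c_1 = M_1/2 = 394/15, d_1 = (M_2 - M_1)/(6h_1) = -87/5, b_1 = Δ_1 - h_1(2M_1 + M_2)/6 = 17/15.

26.2667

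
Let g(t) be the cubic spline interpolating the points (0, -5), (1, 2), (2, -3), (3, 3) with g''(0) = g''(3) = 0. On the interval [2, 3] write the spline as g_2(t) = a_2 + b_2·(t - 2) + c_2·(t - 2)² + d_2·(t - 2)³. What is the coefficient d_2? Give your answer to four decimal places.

With σ_i denoting the second derivative at x_i, h_i = 1, 1, 1, and Δ_i = (y_(i+1) − y_i)/h_i = 7, -5, 6:
  1·σ_0 + 4·σ_1 + 1·σ_2 = 6(Δ_1 - Δ_0) = -72
  1·σ_1 + 4·σ_2 + 1·σ_3 = 6(Δ_2 - Δ_1) = 66
Natural end conditions: σ_0 = σ_3 = 0.
Solving the tridiagonal system: σ_0 = 0, σ_1 = -118/5, σ_2 = 112/5, σ_3 = 0.
On [2, 3], with g_2(t) = a_2 + b_2·(t - 2) + c_2·(t - 2)² + d_2·(t - 2)³: c_2 = σ_2/2 = 56/5, d_2 = (σ_3 - σ_2)/(6h_2) = -56/15, b_2 = Δ_2 - h_2(2σ_2 + σ_3)/6 = -22/15.

-3.7333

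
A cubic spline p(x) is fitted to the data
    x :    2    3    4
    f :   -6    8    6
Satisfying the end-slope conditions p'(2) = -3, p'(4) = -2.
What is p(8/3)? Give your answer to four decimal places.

2.6296

Let M_i = p''(x_i). Step sizes h_i = 1, 1; slopes of the chords Δ_i = (y_(i+1) - y_i)/h_i = 14, -2.
  1·M_0 + 4·M_1 + 1·M_2 = 6(Δ_1 - Δ_0) = -96
Clamped end conditions give two more equations: 2h_0·M_0 + h_0·M_1 = 6(Δ_0 - p'(2)) = 102 and h_1·M_1 + 2h_1·M_2 = 6(p'(4) - Δ_1) = 0.
Solving: M_0 = 151/2, M_1 = -49, M_2 = 49/2.
On [2, 3], p(x) = -6 - 3·(x - 2) + 151/4·(x - 2)² - 83/4·(x - 2)³.
With (x - 2) = 2/3: p(8/3) = 71/27.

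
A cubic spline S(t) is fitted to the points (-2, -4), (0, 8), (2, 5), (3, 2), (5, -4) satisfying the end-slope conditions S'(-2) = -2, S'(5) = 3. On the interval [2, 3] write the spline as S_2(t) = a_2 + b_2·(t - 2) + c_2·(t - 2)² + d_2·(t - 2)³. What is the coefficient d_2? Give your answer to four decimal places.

-1.1475

Let m_i = S''(x_i). Step sizes h_i = 2, 2, 1, 2; slopes of the chords Δ_i = (y_(i+1) - y_i)/h_i = 6, -3/2, -3, -3.
  2·m_0 + 8·m_1 + 2·m_2 = 6(Δ_1 - Δ_0) = -45
  2·m_1 + 6·m_2 + 1·m_3 = 6(Δ_2 - Δ_1) = -9
  1·m_2 + 6·m_3 + 2·m_4 = 6(Δ_3 - Δ_2) = 0
Clamped end conditions give two more equations: 2h_0·m_0 + h_0·m_1 = 6(Δ_0 - S'(-2)) = 48 and h_3·m_3 + 2h_3·m_4 = 6(S'(5) - Δ_3) = 36.
Hence m_0 = 2113/122, m_1 = -649/61, m_2 = 167/61, m_3 = -253/61, m_4 = 1351/122.
On [2, 3], with S_2(t) = a_2 + b_2·(t - 2) + c_2·(t - 2)² + d_2·(t - 2)³: c_2 = m_2/2 = 167/122, d_2 = (m_3 - m_2)/(6h_2) = -70/61, b_2 = Δ_2 - h_2(2m_2 + m_3)/6 = -393/122.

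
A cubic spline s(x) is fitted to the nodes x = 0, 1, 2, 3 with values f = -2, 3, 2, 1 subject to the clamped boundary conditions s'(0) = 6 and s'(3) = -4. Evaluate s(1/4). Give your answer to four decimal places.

Put σ_i = s'' at the i-th knot. Here h = (1, 1, 1) and Δ = (5, -1, -1), so the interior equations h_(i-1)·σ_(i-1) + 2(h_(i-1)+h_i)·σ_i + h_i·σ_(i+1) = 6(Δ_i − Δ_(i-1)) read
  1·σ_0 + 4·σ_1 + 1·σ_2 = 6(Δ_1 - Δ_0) = -36
  1·σ_1 + 4·σ_2 + 1·σ_3 = 6(Δ_2 - Δ_1) = 0
Clamped end conditions give two more equations: 2h_0·σ_0 + h_0·σ_1 = 6(Δ_0 - s'(0)) = -6 and h_2·σ_2 + 2h_2·σ_3 = 6(s'(3) - Δ_2) = -18.
Forward elimination and back-substitution give σ_0 = 38/15, σ_1 = -166/15, σ_2 = 86/15, σ_3 = -178/15.
On [0, 1], s(x) = -2 + 6·x + 19/15·x² - 34/15·x³.
With x = 1/4: s(1/4) = -73/160.

-0.4563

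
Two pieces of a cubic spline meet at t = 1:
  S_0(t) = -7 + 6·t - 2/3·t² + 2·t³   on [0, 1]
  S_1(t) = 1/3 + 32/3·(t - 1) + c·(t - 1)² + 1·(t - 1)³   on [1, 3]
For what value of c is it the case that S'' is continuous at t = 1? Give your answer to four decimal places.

S_0''(t) = -4/3 + 12·t, so S_0''(1) = 32/3. On the right, S_1''(1) = 2c, so c = 16/3.

5.3333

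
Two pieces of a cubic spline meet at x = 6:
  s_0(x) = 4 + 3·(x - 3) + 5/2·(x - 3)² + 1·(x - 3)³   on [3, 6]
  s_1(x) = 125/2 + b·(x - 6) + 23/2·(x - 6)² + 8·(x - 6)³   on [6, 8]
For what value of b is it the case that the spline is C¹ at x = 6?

45

s_0'(x) = 3 + 5·(x - 3) + 3·(x - 3)², so s_0'(6) = 45. On the right, s_1'(6) = b, so b = 45.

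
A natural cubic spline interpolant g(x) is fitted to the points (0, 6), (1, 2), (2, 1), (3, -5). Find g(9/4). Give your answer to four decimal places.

0.0031

Put m_i = g'' at the i-th knot. Here h = (1, 1, 1) and Δ = (-4, -1, -6), so the interior equations h_(i-1)·m_(i-1) + 2(h_(i-1)+h_i)·m_i + h_i·m_(i+1) = 6(Δ_i − Δ_(i-1)) read
  1·m_0 + 4·m_1 + 1·m_2 = 6(Δ_1 - Δ_0) = 18
  1·m_1 + 4·m_2 + 1·m_3 = 6(Δ_2 - Δ_1) = -30
Natural end conditions: m_0 = m_3 = 0.
Solving: m_0 = 0, m_1 = 34/5, m_2 = -46/5, m_3 = 0.
On [2, 3], g(x) = 1 - 44/15·(x - 2) - 23/5·(x - 2)² + 23/15·(x - 2)³.
With (x - 2) = 1/4: g(9/4) = 1/320.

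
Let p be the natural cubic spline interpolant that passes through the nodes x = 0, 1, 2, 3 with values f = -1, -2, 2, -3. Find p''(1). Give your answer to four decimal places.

Put M_i = p'' at the i-th knot. Here h = (1, 1, 1) and Δ = (-1, 4, -5), so the interior equations h_(i-1)·M_(i-1) + 2(h_(i-1)+h_i)·M_i + h_i·M_(i+1) = 6(Δ_i − Δ_(i-1)) read
  1·M_0 + 4·M_1 + 1·M_2 = 6(Δ_1 - Δ_0) = 30
  1·M_1 + 4·M_2 + 1·M_3 = 6(Δ_2 - Δ_1) = -54
Natural end conditions: M_0 = M_3 = 0.
Hence M_0 = 0, M_1 = 58/5, M_2 = -82/5, M_3 = 0.

11.6000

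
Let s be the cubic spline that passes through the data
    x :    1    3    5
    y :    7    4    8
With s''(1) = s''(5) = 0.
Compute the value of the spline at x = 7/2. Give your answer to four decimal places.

Put M_i = s'' at the i-th knot. Here h = (2, 2) and Δ = (-3/2, 2), so the interior equations h_(i-1)·M_(i-1) + 2(h_(i-1)+h_i)·M_i + h_i·M_(i+1) = 6(Δ_i − Δ_(i-1)) read
  2·M_0 + 8·M_1 + 2·M_2 = 6(Δ_1 - Δ_0) = 21
Natural end conditions: M_0 = M_2 = 0.
Forward elimination and back-substitution give M_0 = 0, M_1 = 21/8, M_2 = 0.
On [3, 5], s(x) = 4 + 1/4·(x - 3) + 21/16·(x - 3)² - 7/32·(x - 3)³.
With (x - 3) = 1/2: s(7/2) = 1133/256.

4.4258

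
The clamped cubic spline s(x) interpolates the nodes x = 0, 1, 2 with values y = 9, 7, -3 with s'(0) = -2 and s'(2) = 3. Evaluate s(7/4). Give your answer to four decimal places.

-2.2930

Let M_i = s''(x_i). Step sizes h_i = 1, 1; slopes of the chords Δ_i = (y_(i+1) - y_i)/h_i = -2, -10.
  1·M_0 + 4·M_1 + 1·M_2 = 6(Δ_1 - Δ_0) = -48
Clamped end conditions give two more equations: 2h_0·M_0 + h_0·M_1 = 6(Δ_0 - s'(0)) = 0 and h_1·M_1 + 2h_1·M_2 = 6(s'(2) - Δ_1) = 78.
Solving: M_0 = 29/2, M_1 = -29, M_2 = 107/2.
On [1, 2], s(x) = 7 - 37/4·(x - 1) - 29/2·(x - 1)² + 55/4·(x - 1)³.
With (x - 1) = 3/4: s(7/4) = -587/256.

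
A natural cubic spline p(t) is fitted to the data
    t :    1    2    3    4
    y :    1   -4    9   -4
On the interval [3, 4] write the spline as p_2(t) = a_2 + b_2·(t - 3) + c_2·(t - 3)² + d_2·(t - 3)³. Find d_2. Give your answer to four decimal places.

8.1333

With σ_i denoting the second derivative at x_i, h_i = 1, 1, 1, and Δ_i = (y_(i+1) − y_i)/h_i = -5, 13, -13:
  1·σ_0 + 4·σ_1 + 1·σ_2 = 6(Δ_1 - Δ_0) = 108
  1·σ_1 + 4·σ_2 + 1·σ_3 = 6(Δ_2 - Δ_1) = -156
Natural end conditions: σ_0 = σ_3 = 0.
Hence σ_0 = 0, σ_1 = 196/5, σ_2 = -244/5, σ_3 = 0.
On [3, 4], with p_2(t) = a_2 + b_2·(t - 3) + c_2·(t - 3)² + d_2·(t - 3)³: c_2 = σ_2/2 = -122/5, d_2 = (σ_3 - σ_2)/(6h_2) = 122/15, b_2 = Δ_2 - h_2(2σ_2 + σ_3)/6 = 49/15.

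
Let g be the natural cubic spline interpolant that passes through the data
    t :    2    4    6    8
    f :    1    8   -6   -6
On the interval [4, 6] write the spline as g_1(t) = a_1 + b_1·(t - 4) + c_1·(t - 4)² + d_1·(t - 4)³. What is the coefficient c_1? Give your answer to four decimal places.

With σ_i denoting the second derivative at x_i, h_i = 2, 2, 2, and Δ_i = (y_(i+1) − y_i)/h_i = 7/2, -7, 0:
  2·σ_0 + 8·σ_1 + 2·σ_2 = 6(Δ_1 - Δ_0) = -63
  2·σ_1 + 8·σ_2 + 2·σ_3 = 6(Δ_2 - Δ_1) = 42
Natural end conditions: σ_0 = σ_3 = 0.
Hence σ_0 = 0, σ_1 = -49/5, σ_2 = 77/10, σ_3 = 0.
On [4, 6], with g_1(t) = a_1 + b_1·(t - 4) + c_1·(t - 4)² + d_1·(t - 4)³: c_1 = σ_1/2 = -49/10, d_1 = (σ_2 - σ_1)/(6h_1) = 35/24, b_1 = Δ_1 - h_1(2σ_1 + σ_2)/6 = -91/30.

-4.9000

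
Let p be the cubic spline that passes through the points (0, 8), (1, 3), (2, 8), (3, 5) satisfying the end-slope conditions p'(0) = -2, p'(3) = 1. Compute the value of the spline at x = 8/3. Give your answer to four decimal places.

5.7185

With σ_i denoting the second derivative at x_i, h_i = 1, 1, 1, and Δ_i = (y_(i+1) − y_i)/h_i = -5, 5, -3:
  1·σ_0 + 4·σ_1 + 1·σ_2 = 6(Δ_1 - Δ_0) = 60
  1·σ_1 + 4·σ_2 + 1·σ_3 = 6(Δ_2 - Δ_1) = -48
Clamped end conditions give two more equations: 2h_0·σ_0 + h_0·σ_1 = 6(Δ_0 - p'(0)) = -18 and h_2·σ_2 + 2h_2·σ_3 = 6(p'(3) - Δ_2) = 24.
Solving: σ_0 = -112/5, σ_1 = 134/5, σ_2 = -124/5, σ_3 = 122/5.
On [2, 3], p(x) = 8 + 6/5·(x - 2) - 62/5·(x - 2)² + 41/5·(x - 2)³.
With (x - 2) = 2/3: p(8/3) = 772/135.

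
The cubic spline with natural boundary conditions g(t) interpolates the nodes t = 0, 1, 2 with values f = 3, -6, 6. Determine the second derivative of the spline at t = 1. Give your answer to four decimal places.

31.5000

With M_i denoting the second derivative at x_i, h_i = 1, 1, and Δ_i = (y_(i+1) − y_i)/h_i = -9, 12:
  1·M_0 + 4·M_1 + 1·M_2 = 6(Δ_1 - Δ_0) = 126
Natural end conditions: M_0 = M_2 = 0.
Solving the tridiagonal system: M_0 = 0, M_1 = 63/2, M_2 = 0.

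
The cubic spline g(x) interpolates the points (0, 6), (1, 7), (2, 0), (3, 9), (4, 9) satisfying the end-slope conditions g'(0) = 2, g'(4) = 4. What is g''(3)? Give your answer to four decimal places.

With m_i denoting the second derivative at x_i, h_i = 1, 1, 1, 1, and Δ_i = (y_(i+1) − y_i)/h_i = 1, -7, 9, 0:
  1·m_0 + 4·m_1 + 1·m_2 = 6(Δ_1 - Δ_0) = -48
  1·m_1 + 4·m_2 + 1·m_3 = 6(Δ_2 - Δ_1) = 96
  1·m_2 + 4·m_3 + 1·m_4 = 6(Δ_3 - Δ_2) = -54
Clamped end conditions give two more equations: 2h_0·m_0 + h_0·m_1 = 6(Δ_0 - g'(0)) = -6 and h_3·m_3 + 2h_3·m_4 = 6(g'(4) - Δ_3) = 24.
Forward elimination and back-substitution give m_0 = 35/4, m_1 = -47/2, m_2 = 149/4, m_3 = -59/2, m_4 = 107/4.

-29.5000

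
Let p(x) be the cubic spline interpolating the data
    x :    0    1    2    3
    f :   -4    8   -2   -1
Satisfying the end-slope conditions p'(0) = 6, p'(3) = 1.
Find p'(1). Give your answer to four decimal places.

Write σ_i for p''(x_i). With h_i = 1, 1, 1 and divided differences Δ_i = 12, -10, 1, the continuity of p' gives the tridiagonal system
  1·σ_0 + 4·σ_1 + 1·σ_2 = 6(Δ_1 - Δ_0) = -132
  1·σ_1 + 4·σ_2 + 1·σ_3 = 6(Δ_2 - Δ_1) = 66
Clamped end conditions give two more equations: 2h_0·σ_0 + h_0·σ_1 = 6(Δ_0 - p'(0)) = 36 and h_2·σ_2 + 2h_2·σ_3 = 6(p'(3) - Δ_2) = 0.
Hence σ_0 = 664/15, σ_1 = -788/15, σ_2 = 508/15, σ_3 = -254/15.
On [1, 2], p'(x) = b_1 + 2c_1·(x - 1) + 3d_1·(x - 1)² with b_1 = Δ_1 - h_1(2σ_1 + σ_2)/6 = 28/15, c_1 = σ_1/2 = -394/15, d_1 = (σ_2 - σ_1)/(6h_1) = 72/5. So p'(1) = 28/15.

1.8667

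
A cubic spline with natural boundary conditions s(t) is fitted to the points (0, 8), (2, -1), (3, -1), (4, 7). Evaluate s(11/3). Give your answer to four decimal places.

Let m_i = s''(x_i). Step sizes h_i = 2, 1, 1; slopes of the chords Δ_i = (y_(i+1) - y_i)/h_i = -9/2, 0, 8.
  2·m_0 + 6·m_1 + 1·m_2 = 6(Δ_1 - Δ_0) = 27
  1·m_1 + 4·m_2 + 1·m_3 = 6(Δ_2 - Δ_1) = 48
Natural end conditions: m_0 = m_3 = 0.
Forward elimination and back-substitution give m_0 = 0, m_1 = 60/23, m_2 = 261/23, m_3 = 0.
On [3, 4], s(t) = -1 + 97/23·(t - 3) + 261/46·(t - 3)² - 87/46·(t - 3)³.
With (t - 3) = 2/3: s(11/3) = 781/207.

3.7729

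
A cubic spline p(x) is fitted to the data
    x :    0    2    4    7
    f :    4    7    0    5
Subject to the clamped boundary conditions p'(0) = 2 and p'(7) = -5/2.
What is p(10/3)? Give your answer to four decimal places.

1.8969

With σ_i denoting the second derivative at x_i, h_i = 2, 2, 3, and Δ_i = (y_(i+1) − y_i)/h_i = 3/2, -7/2, 5/3:
  2·σ_0 + 8·σ_1 + 2·σ_2 = 6(Δ_1 - Δ_0) = -30
  2·σ_1 + 10·σ_2 + 3·σ_3 = 6(Δ_2 - Δ_1) = 31
Clamped end conditions give two more equations: 2h_0·σ_0 + h_0·σ_1 = 6(Δ_0 - p'(0)) = -3 and h_2·σ_2 + 2h_2·σ_3 = 6(p'(7) - Δ_2) = -25.
Forward elimination and back-substitution give σ_0 = 82/37, σ_1 = -439/74, σ_2 = 241/37, σ_3 = -824/111.
On [2, 4], p(x) = 7 - 127/74·(x - 2) - 439/148·(x - 2)² + 307/296·(x - 2)³.
With (x - 2) = 4/3: p(10/3) = 1895/999.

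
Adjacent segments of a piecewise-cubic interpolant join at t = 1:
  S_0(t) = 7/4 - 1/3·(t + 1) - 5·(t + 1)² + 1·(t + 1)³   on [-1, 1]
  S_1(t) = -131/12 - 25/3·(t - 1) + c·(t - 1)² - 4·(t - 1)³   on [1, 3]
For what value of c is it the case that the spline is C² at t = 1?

1

S_0''(t) = -10 + 6·(t + 1), so S_0''(1) = 2. On the right, S_1''(1) = 2c, so c = 1.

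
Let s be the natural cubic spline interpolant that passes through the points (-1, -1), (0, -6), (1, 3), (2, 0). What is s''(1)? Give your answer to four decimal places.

-24.8000

Write M_i for s''(x_i). With h_i = 1, 1, 1 and divided differences Δ_i = -5, 9, -3, the continuity of s' gives the tridiagonal system
  1·M_0 + 4·M_1 + 1·M_2 = 6(Δ_1 - Δ_0) = 84
  1·M_1 + 4·M_2 + 1·M_3 = 6(Δ_2 - Δ_1) = -72
Natural end conditions: M_0 = M_3 = 0.
Hence M_0 = 0, M_1 = 136/5, M_2 = -124/5, M_3 = 0.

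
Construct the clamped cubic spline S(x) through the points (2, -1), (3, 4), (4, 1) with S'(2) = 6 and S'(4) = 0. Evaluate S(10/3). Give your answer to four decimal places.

Write m_i for S''(x_i). With h_i = 1, 1 and divided differences Δ_i = 5, -3, the continuity of S' gives the tridiagonal system
  1·m_0 + 4·m_1 + 1·m_2 = 6(Δ_1 - Δ_0) = -48
Clamped end conditions give two more equations: 2h_0·m_0 + h_0·m_1 = 6(Δ_0 - S'(2)) = -6 and h_1·m_1 + 2h_1·m_2 = 6(S'(4) - Δ_1) = 18.
Forward elimination and back-substitution give m_0 = 6, m_1 = -18, m_2 = 18.
On [3, 4], S(x) = 4 + 0·(x - 3) - 9·(x - 3)² + 6·(x - 3)³.
With (x - 3) = 1/3: S(10/3) = 29/9.

3.2222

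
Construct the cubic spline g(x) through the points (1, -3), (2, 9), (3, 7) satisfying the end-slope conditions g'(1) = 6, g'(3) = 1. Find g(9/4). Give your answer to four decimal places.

Write m_i for g''(x_i). With h_i = 1, 1 and divided differences Δ_i = 12, -2, the continuity of g' gives the tridiagonal system
  1·m_0 + 4·m_1 + 1·m_2 = 6(Δ_1 - Δ_0) = -84
Clamped end conditions give two more equations: 2h_0·m_0 + h_0·m_1 = 6(Δ_0 - g'(1)) = 36 and h_1·m_1 + 2h_1·m_2 = 6(g'(3) - Δ_1) = 18.
Forward elimination and back-substitution give m_0 = 73/2, m_1 = -37, m_2 = 55/2.
On [2, 3], g(x) = 9 + 23/4·(x - 2) - 37/2·(x - 2)² + 43/4·(x - 2)³.
With (x - 2) = 1/4: g(9/4) = 2419/256.

9.4492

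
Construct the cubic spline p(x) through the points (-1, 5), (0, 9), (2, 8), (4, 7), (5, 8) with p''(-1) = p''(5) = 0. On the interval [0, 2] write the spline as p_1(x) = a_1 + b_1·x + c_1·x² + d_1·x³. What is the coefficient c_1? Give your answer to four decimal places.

-2.4000

Let m_i = p''(x_i). Step sizes h_i = 1, 2, 2, 1; slopes of the chords Δ_i = (y_(i+1) - y_i)/h_i = 4, -1/2, -1/2, 1.
  1·m_0 + 6·m_1 + 2·m_2 = 6(Δ_1 - Δ_0) = -27
  2·m_1 + 8·m_2 + 2·m_3 = 6(Δ_2 - Δ_1) = 0
  2·m_2 + 6·m_3 + 1·m_4 = 6(Δ_3 - Δ_2) = 9
Natural end conditions: m_0 = m_4 = 0.
Hence m_0 = 0, m_1 = -24/5, m_2 = 9/10, m_3 = 6/5, m_4 = 0.
On [0, 2], with p_1(x) = a_1 + b_1·x + c_1·x² + d_1·x³: c_1 = m_1/2 = -12/5, d_1 = (m_2 - m_1)/(6h_1) = 19/40, b_1 = Δ_1 - h_1(2m_1 + m_2)/6 = 12/5.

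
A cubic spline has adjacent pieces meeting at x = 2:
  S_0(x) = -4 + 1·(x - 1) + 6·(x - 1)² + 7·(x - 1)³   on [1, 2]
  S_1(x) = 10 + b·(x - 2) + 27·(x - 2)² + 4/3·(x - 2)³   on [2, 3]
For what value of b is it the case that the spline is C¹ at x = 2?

34

S_0'(x) = 1 + 12·(x - 1) + 21·(x - 1)², so S_0'(2) = 34. On the right, S_1'(2) = b, so b = 34.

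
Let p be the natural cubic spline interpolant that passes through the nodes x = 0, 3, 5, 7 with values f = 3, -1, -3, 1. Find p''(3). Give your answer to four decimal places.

Write m_i for p''(x_i). With h_i = 3, 2, 2 and divided differences Δ_i = -4/3, -1, 2, the continuity of p' gives the tridiagonal system
  3·m_0 + 10·m_1 + 2·m_2 = 6(Δ_1 - Δ_0) = 2
  2·m_1 + 8·m_2 + 2·m_3 = 6(Δ_2 - Δ_1) = 18
Natural end conditions: m_0 = m_3 = 0.
Solving: m_0 = 0, m_1 = -5/19, m_2 = 44/19, m_3 = 0.

-0.2632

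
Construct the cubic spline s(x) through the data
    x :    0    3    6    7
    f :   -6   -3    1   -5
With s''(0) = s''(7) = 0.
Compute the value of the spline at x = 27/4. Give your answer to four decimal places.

Write M_i for s''(x_i). With h_i = 3, 3, 1 and divided differences Δ_i = 1, 4/3, -6, the continuity of s' gives the tridiagonal system
  3·M_0 + 12·M_1 + 3·M_2 = 6(Δ_1 - Δ_0) = 2
  3·M_1 + 8·M_2 + 1·M_3 = 6(Δ_2 - Δ_1) = -44
Natural end conditions: M_0 = M_3 = 0.
Hence M_0 = 0, M_1 = 148/87, M_2 = -178/29, M_3 = 0.
On [6, 7], s(x) = 1 - 344/87·(x - 6) - 89/29·(x - 6)² + 89/87·(x - 6)³.
With (x - 6) = 3/4: s(27/4) = -6051/1856.

-3.2602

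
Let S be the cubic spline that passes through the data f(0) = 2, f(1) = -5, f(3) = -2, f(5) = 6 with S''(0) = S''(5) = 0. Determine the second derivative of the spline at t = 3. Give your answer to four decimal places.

-0.2727

Write M_i for S''(x_i). With h_i = 1, 2, 2 and divided differences Δ_i = -7, 3/2, 4, the continuity of S' gives the tridiagonal system
  1·M_0 + 6·M_1 + 2·M_2 = 6(Δ_1 - Δ_0) = 51
  2·M_1 + 8·M_2 + 2·M_3 = 6(Δ_2 - Δ_1) = 15
Natural end conditions: M_0 = M_3 = 0.
Forward elimination and back-substitution give M_0 = 0, M_1 = 189/22, M_2 = -3/11, M_3 = 0.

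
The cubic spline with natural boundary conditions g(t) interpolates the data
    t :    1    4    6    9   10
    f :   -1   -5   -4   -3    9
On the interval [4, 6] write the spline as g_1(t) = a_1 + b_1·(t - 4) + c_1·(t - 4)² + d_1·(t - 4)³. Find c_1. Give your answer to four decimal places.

Put σ_i = g'' at the i-th knot. Here h = (3, 2, 3, 1) and Δ = (-4/3, 1/2, 1/3, 12), so the interior equations h_(i-1)·σ_(i-1) + 2(h_(i-1)+h_i)·σ_i + h_i·σ_(i+1) = 6(Δ_i − Δ_(i-1)) read
  3·σ_0 + 10·σ_1 + 2·σ_2 = 6(Δ_1 - Δ_0) = 11
  2·σ_1 + 10·σ_2 + 3·σ_3 = 6(Δ_2 - Δ_1) = -1
  3·σ_2 + 8·σ_3 + 1·σ_4 = 6(Δ_3 - Δ_2) = 70
Natural end conditions: σ_0 = σ_4 = 0.
Hence σ_0 = 0, σ_1 = 1217/678, σ_2 = -1178/339, σ_3 = 1136/113, σ_4 = 0.
On [4, 6], with g_1(t) = a_1 + b_1·(t - 4) + c_1·(t - 4)² + d_1·(t - 4)³: c_1 = σ_1/2 = 1217/1356, d_1 = (σ_2 - σ_1)/(6h_1) = -397/904, b_1 = Δ_1 - h_1(2σ_1 + σ_2)/6 = 313/678.

0.8975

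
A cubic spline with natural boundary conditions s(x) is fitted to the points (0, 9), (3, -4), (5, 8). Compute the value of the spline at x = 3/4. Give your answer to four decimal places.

Put M_i = s'' at the i-th knot. Here h = (3, 2) and Δ = (-13/3, 6), so the interior equations h_(i-1)·M_(i-1) + 2(h_(i-1)+h_i)·M_i + h_i·M_(i+1) = 6(Δ_i − Δ_(i-1)) read
  3·M_0 + 10·M_1 + 2·M_2 = 6(Δ_1 - Δ_0) = 62
Natural end conditions: M_0 = M_2 = 0.
Hence M_0 = 0, M_1 = 31/5, M_2 = 0.
On [0, 3], s(x) = 9 - 223/30·x + 0·x² + 31/90·x³.
With x = 3/4: s(3/4) = 457/128.

3.5703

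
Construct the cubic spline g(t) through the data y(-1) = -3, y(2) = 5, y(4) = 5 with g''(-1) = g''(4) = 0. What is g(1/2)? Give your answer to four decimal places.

1.9000

With M_i denoting the second derivative at x_i, h_i = 3, 2, and Δ_i = (y_(i+1) − y_i)/h_i = 8/3, 0:
  3·M_0 + 10·M_1 + 2·M_2 = 6(Δ_1 - Δ_0) = -16
Natural end conditions: M_0 = M_2 = 0.
Hence M_0 = 0, M_1 = -8/5, M_2 = 0.
On [-1, 2], g(t) = -3 + 52/15·(t + 1) + 0·(t + 1)² - 4/45·(t + 1)³.
With (t + 1) = 3/2: g(1/2) = 19/10.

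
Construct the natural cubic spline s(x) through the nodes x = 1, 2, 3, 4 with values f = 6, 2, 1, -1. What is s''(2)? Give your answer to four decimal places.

With m_i denoting the second derivative at x_i, h_i = 1, 1, 1, and Δ_i = (y_(i+1) − y_i)/h_i = -4, -1, -2:
  1·m_0 + 4·m_1 + 1·m_2 = 6(Δ_1 - Δ_0) = 18
  1·m_1 + 4·m_2 + 1·m_3 = 6(Δ_2 - Δ_1) = -6
Natural end conditions: m_0 = m_3 = 0.
Forward elimination and back-substitution give m_0 = 0, m_1 = 26/5, m_2 = -14/5, m_3 = 0.

5.2000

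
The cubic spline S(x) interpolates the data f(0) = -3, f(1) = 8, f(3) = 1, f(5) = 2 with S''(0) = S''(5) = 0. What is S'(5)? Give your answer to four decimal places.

Write M_i for S''(x_i). With h_i = 1, 2, 2 and divided differences Δ_i = 11, -7/2, 1/2, the continuity of S' gives the tridiagonal system
  1·M_0 + 6·M_1 + 2·M_2 = 6(Δ_1 - Δ_0) = -87
  2·M_1 + 8·M_2 + 2·M_3 = 6(Δ_2 - Δ_1) = 24
Natural end conditions: M_0 = M_3 = 0.
Solving: M_0 = 0, M_1 = -186/11, M_2 = 159/22, M_3 = 0.
On [3, 5], S'(x) = b_2 + 2c_2·(x - 3) + 3d_2·(x - 3)² with b_2 = Δ_2 - h_2(2M_2 + M_3)/6 = -95/22, c_2 = M_2/2 = 159/44, d_2 = (M_3 - M_2)/(6h_2) = -53/88. So S'(5) = 32/11.

2.9091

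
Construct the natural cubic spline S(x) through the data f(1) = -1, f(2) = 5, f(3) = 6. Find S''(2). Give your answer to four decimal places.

Put M_i = S'' at the i-th knot. Here h = (1, 1) and Δ = (6, 1), so the interior equations h_(i-1)·M_(i-1) + 2(h_(i-1)+h_i)·M_i + h_i·M_(i+1) = 6(Δ_i − Δ_(i-1)) read
  1·M_0 + 4·M_1 + 1·M_2 = 6(Δ_1 - Δ_0) = -30
Natural end conditions: M_0 = M_2 = 0.
Hence M_0 = 0, M_1 = -15/2, M_2 = 0.

-7.5000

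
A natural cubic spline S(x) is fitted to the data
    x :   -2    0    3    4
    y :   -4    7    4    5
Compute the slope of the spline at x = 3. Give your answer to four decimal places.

Put M_i = S'' at the i-th knot. Here h = (2, 3, 1) and Δ = (11/2, -1, 1), so the interior equations h_(i-1)·M_(i-1) + 2(h_(i-1)+h_i)·M_i + h_i·M_(i+1) = 6(Δ_i − Δ_(i-1)) read
  2·M_0 + 10·M_1 + 3·M_2 = 6(Δ_1 - Δ_0) = -39
  3·M_1 + 8·M_2 + 1·M_3 = 6(Δ_2 - Δ_1) = 12
Natural end conditions: M_0 = M_3 = 0.
Solving the tridiagonal system: M_0 = 0, M_1 = -348/71, M_2 = 237/71, M_3 = 0.
On [3, 4], S'(x) = b_2 + 2c_2·(x - 3) + 3d_2·(x - 3)² with b_2 = Δ_2 - h_2(2M_2 + M_3)/6 = -8/71, c_2 = M_2/2 = 237/142, d_2 = (M_3 - M_2)/(6h_2) = -79/142. So S'(3) = -8/71.

-0.1127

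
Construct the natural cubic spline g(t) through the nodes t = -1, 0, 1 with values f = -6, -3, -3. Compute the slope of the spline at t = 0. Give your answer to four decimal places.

Put m_i = g'' at the i-th knot. Here h = (1, 1) and Δ = (3, 0), so the interior equations h_(i-1)·m_(i-1) + 2(h_(i-1)+h_i)·m_i + h_i·m_(i+1) = 6(Δ_i − Δ_(i-1)) read
  1·m_0 + 4·m_1 + 1·m_2 = 6(Δ_1 - Δ_0) = -18
Natural end conditions: m_0 = m_2 = 0.
Forward elimination and back-substitution give m_0 = 0, m_1 = -9/2, m_2 = 0.
On [0, 1], g'(t) = b_1 + 2c_1·t + 3d_1·t² with b_1 = Δ_1 - h_1(2m_1 + m_2)/6 = 3/2, c_1 = m_1/2 = -9/4, d_1 = (m_2 - m_1)/(6h_1) = 3/4. So g'(0) = 3/2.

1.5000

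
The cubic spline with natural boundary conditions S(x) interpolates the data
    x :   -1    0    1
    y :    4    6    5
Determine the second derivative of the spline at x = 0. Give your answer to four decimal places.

-4.5000

Let M_i = S''(x_i). Step sizes h_i = 1, 1; slopes of the chords Δ_i = (y_(i+1) - y_i)/h_i = 2, -1.
  1·M_0 + 4·M_1 + 1·M_2 = 6(Δ_1 - Δ_0) = -18
Natural end conditions: M_0 = M_2 = 0.
Solving the tridiagonal system: M_0 = 0, M_1 = -9/2, M_2 = 0.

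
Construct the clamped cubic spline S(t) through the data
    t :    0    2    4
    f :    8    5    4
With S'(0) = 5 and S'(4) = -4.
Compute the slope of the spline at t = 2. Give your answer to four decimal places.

-1.7500

Write M_i for S''(x_i). With h_i = 2, 2 and divided differences Δ_i = -3/2, -1/2, the continuity of S' gives the tridiagonal system
  2·M_0 + 8·M_1 + 2·M_2 = 6(Δ_1 - Δ_0) = 6
Clamped end conditions give two more equations: 2h_0·M_0 + h_0·M_1 = 6(Δ_0 - S'(0)) = -39 and h_1·M_1 + 2h_1·M_2 = 6(S'(4) - Δ_1) = -21.
Hence M_0 = -51/4, M_1 = 6, M_2 = -33/4.
On [2, 4], S'(t) = b_1 + 2c_1·(t - 2) + 3d_1·(t - 2)² with b_1 = Δ_1 - h_1(2M_1 + M_2)/6 = -7/4, c_1 = M_1/2 = 3, d_1 = (M_2 - M_1)/(6h_1) = -19/16. So S'(2) = -7/4.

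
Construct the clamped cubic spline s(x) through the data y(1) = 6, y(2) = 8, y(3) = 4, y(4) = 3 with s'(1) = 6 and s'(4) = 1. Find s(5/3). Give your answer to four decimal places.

8.2420

With m_i denoting the second derivative at x_i, h_i = 1, 1, 1, and Δ_i = (y_(i+1) − y_i)/h_i = 2, -4, -1:
  1·m_0 + 4·m_1 + 1·m_2 = 6(Δ_1 - Δ_0) = -36
  1·m_1 + 4·m_2 + 1·m_3 = 6(Δ_2 - Δ_1) = 18
Clamped end conditions give two more equations: 2h_0·m_0 + h_0·m_1 = 6(Δ_0 - s'(1)) = -24 and h_2·m_2 + 2h_2·m_3 = 6(s'(4) - Δ_2) = 12.
Forward elimination and back-substitution give m_0 = -116/15, m_1 = -128/15, m_2 = 88/15, m_3 = 46/15.
On [1, 2], s(x) = 6 + 6·(x - 1) - 58/15·(x - 1)² - 2/15·(x - 1)³.
With (x - 1) = 2/3: s(5/3) = 3338/405.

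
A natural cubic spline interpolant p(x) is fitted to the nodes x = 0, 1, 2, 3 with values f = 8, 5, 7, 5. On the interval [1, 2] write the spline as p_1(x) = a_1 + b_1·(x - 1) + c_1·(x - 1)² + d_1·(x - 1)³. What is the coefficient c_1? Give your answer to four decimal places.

Write M_i for p''(x_i). With h_i = 1, 1, 1 and divided differences Δ_i = -3, 2, -2, the continuity of p' gives the tridiagonal system
  1·M_0 + 4·M_1 + 1·M_2 = 6(Δ_1 - Δ_0) = 30
  1·M_1 + 4·M_2 + 1·M_3 = 6(Δ_2 - Δ_1) = -24
Natural end conditions: M_0 = M_3 = 0.
Solving the tridiagonal system: M_0 = 0, M_1 = 48/5, M_2 = -42/5, M_3 = 0.
On [1, 2], with p_1(x) = a_1 + b_1·(x - 1) + c_1·(x - 1)² + d_1·(x - 1)³: c_1 = M_1/2 = 24/5, d_1 = (M_2 - M_1)/(6h_1) = -3, b_1 = Δ_1 - h_1(2M_1 + M_2)/6 = 1/5.

4.8000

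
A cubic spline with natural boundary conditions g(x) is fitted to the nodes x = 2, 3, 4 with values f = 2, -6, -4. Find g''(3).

15

Let m_i = g''(x_i). Step sizes h_i = 1, 1; slopes of the chords Δ_i = (y_(i+1) - y_i)/h_i = -8, 2.
  1·m_0 + 4·m_1 + 1·m_2 = 6(Δ_1 - Δ_0) = 60
Natural end conditions: m_0 = m_2 = 0.
Forward elimination and back-substitution give m_0 = 0, m_1 = 15, m_2 = 0.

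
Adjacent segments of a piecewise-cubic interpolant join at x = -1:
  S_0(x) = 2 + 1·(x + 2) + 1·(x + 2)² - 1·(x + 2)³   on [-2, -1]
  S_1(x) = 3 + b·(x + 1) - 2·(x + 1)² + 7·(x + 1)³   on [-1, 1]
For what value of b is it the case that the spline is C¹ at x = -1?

S_0'(x) = 1 + 2·(x + 2) - 3·(x + 2)², so S_0'(-1) = 0. On the right, S_1'(-1) = b, so b = 0.

0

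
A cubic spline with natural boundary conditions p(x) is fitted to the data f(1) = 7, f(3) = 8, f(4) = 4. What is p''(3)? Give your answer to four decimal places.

Put m_i = p'' at the i-th knot. Here h = (2, 1) and Δ = (1/2, -4), so the interior equations h_(i-1)·m_(i-1) + 2(h_(i-1)+h_i)·m_i + h_i·m_(i+1) = 6(Δ_i − Δ_(i-1)) read
  2·m_0 + 6·m_1 + 1·m_2 = 6(Δ_1 - Δ_0) = -27
Natural end conditions: m_0 = m_2 = 0.
Solving the tridiagonal system: m_0 = 0, m_1 = -9/2, m_2 = 0.

-4.5000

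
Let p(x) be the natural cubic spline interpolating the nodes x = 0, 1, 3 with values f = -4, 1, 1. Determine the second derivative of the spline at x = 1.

Let σ_i = p''(x_i). Step sizes h_i = 1, 2; slopes of the chords Δ_i = (y_(i+1) - y_i)/h_i = 5, 0.
  1·σ_0 + 6·σ_1 + 2·σ_2 = 6(Δ_1 - Δ_0) = -30
Natural end conditions: σ_0 = σ_2 = 0.
Hence σ_0 = 0, σ_1 = -5, σ_2 = 0.

-5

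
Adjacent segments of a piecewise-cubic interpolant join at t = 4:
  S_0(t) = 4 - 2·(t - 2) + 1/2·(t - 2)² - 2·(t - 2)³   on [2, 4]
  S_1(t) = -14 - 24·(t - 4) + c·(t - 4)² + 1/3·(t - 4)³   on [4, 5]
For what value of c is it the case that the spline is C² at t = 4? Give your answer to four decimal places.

-11.5000

S_0''(t) = 1 - 12·(t - 2), so S_0''(4) = -23. On the right, S_1''(4) = 2c, so c = -23/2.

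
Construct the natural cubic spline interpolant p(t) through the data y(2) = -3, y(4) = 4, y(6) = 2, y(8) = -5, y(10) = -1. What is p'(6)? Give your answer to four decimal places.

-3.5000

Put M_i = p'' at the i-th knot. Here h = (2, 2, 2, 2) and Δ = (7/2, -1, -7/2, 2), so the interior equations h_(i-1)·M_(i-1) + 2(h_(i-1)+h_i)·M_i + h_i·M_(i+1) = 6(Δ_i − Δ_(i-1)) read
  2·M_0 + 8·M_1 + 2·M_2 = 6(Δ_1 - Δ_0) = -27
  2·M_1 + 8·M_2 + 2·M_3 = 6(Δ_2 - Δ_1) = -15
  2·M_2 + 8·M_3 + 2·M_4 = 6(Δ_3 - Δ_2) = 33
Natural end conditions: M_0 = M_4 = 0.
Hence M_0 = 0, M_1 = -39/14, M_2 = -33/14, M_3 = 33/7, M_4 = 0.
On [6, 8], p'(t) = b_2 + 2c_2·(t - 6) + 3d_2·(t - 6)² with b_2 = Δ_2 - h_2(2M_2 + M_3)/6 = -7/2, c_2 = M_2/2 = -33/28, d_2 = (M_3 - M_2)/(6h_2) = 33/56. So p'(6) = -7/2.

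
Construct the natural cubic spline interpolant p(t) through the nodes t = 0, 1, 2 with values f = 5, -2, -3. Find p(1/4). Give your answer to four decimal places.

With σ_i denoting the second derivative at x_i, h_i = 1, 1, and Δ_i = (y_(i+1) − y_i)/h_i = -7, -1:
  1·σ_0 + 4·σ_1 + 1·σ_2 = 6(Δ_1 - Δ_0) = 36
Natural end conditions: σ_0 = σ_2 = 0.
Forward elimination and back-substitution give σ_0 = 0, σ_1 = 9, σ_2 = 0.
On [0, 1], p(t) = 5 - 17/2·t + 0·t² + 3/2·t³.
With t = 1/4: p(1/4) = 371/128.

2.8984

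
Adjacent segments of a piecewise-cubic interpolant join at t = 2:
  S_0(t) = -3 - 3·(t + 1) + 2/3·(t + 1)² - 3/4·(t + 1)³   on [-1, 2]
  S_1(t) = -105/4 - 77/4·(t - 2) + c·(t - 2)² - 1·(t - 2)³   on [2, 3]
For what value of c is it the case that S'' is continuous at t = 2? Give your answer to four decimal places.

S_0''(t) = 4/3 - 9/2·(t + 1), so S_0''(2) = -73/6. On the right, S_1''(2) = 2c, so c = -73/12.

-6.0833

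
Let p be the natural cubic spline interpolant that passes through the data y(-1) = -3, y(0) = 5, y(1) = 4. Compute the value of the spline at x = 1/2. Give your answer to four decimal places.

Put M_i = p'' at the i-th knot. Here h = (1, 1) and Δ = (8, -1), so the interior equations h_(i-1)·M_(i-1) + 2(h_(i-1)+h_i)·M_i + h_i·M_(i+1) = 6(Δ_i − Δ_(i-1)) read
  1·M_0 + 4·M_1 + 1·M_2 = 6(Δ_1 - Δ_0) = -54
Natural end conditions: M_0 = M_2 = 0.
Hence M_0 = 0, M_1 = -27/2, M_2 = 0.
On [0, 1], p(x) = 5 + 7/2·x - 27/4·x² + 9/4·x³.
With x = 1/2: p(1/2) = 171/32.

5.3438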